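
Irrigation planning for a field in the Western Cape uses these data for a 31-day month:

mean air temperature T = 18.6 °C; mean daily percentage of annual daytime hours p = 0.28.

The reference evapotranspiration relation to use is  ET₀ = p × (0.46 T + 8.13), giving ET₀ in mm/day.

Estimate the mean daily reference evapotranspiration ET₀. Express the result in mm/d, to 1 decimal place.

4.7 mm/d

ET₀ = 0.28 × (0.46 × 18.6 + 8.13) = 0.28 × 16.686 = 4.6721 mm/d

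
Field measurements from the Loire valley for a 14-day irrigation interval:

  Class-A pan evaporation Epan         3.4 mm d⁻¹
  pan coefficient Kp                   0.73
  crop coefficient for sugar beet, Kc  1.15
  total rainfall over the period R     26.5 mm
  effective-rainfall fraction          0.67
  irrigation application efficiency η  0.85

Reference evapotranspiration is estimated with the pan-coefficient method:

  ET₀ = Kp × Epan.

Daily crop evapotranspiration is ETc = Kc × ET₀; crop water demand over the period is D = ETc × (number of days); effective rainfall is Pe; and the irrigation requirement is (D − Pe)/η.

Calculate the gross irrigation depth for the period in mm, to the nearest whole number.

ET₀ = 0.73 × 3.4 = 2.4820 mm/d
ETc = Kc × ET₀ = 1.15 × 2.4820 = 2.8543 mm/d
Crop demand D = ETc × 14 d = 2.8543 × 14 = 39.960 mm
Pe = 0.67 × 26.5 = 17.755 mm
D − Pe = 39.960 − 17.755 = 22.205 mm
Gross irrigation = 22.205 / 0.85 = 26.124 mm

26 mm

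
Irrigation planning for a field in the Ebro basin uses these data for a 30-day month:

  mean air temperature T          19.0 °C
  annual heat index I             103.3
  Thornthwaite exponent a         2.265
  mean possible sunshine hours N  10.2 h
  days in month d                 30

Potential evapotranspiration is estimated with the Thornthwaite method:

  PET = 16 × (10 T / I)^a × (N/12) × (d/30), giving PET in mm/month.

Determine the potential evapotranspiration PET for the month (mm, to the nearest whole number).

10T/I = 10 × 19.0 / 103.3 = 1.8393
(10T/I)^a = 1.8393^2.265 = 3.9759
Uncorrected PET = 16 × 3.9759 = 63.614 mm
Correction = (N/12)(d/30) = (10.2/12)(30/30) = 0.8500
PET = 63.614 × 0.8500 = 54.072 mm/month

54 mm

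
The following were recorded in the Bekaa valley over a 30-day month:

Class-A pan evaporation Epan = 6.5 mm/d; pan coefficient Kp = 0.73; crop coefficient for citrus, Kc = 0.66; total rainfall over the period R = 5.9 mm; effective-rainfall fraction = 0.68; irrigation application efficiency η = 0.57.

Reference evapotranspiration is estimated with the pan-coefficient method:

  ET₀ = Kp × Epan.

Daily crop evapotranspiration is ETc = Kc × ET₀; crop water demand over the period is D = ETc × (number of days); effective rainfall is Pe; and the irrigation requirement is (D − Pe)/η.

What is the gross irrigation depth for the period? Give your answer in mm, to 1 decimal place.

157.8 mm

ET₀ = 0.73 × 6.5 = 4.7450 mm/d
ETc = Kc × ET₀ = 0.66 × 4.7450 = 3.1317 mm/d
Crop demand D = ETc × 30 d = 3.1317 × 30 = 93.951 mm
Pe = 0.68 × 5.9 = 4.012 mm
D − Pe = 93.951 − 4.012 = 89.939 mm
Gross irrigation = 89.939 / 0.57 = 157.788 mm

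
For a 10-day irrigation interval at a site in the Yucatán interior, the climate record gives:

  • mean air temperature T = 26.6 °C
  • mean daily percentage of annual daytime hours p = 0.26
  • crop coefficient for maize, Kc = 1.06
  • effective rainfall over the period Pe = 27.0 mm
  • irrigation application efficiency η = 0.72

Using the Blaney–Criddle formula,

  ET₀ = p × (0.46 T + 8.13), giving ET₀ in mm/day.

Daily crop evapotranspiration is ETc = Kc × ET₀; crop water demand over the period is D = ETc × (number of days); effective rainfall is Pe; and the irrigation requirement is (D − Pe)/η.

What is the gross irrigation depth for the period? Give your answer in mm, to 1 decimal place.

ET₀ = 0.26 × (0.46 × 26.6 + 8.13) = 0.26 × 20.366 = 5.2952 mm/d
ETc = Kc × ET₀ = 1.06 × 5.2952 = 5.6129 mm/d
Crop demand D = ETc × 10 d = 5.6129 × 10 = 56.129 mm
D − Pe = 56.129 − 27.0 = 29.129 mm
Gross irrigation = 29.129 / 0.72 = 40.457 mm

40.5 mm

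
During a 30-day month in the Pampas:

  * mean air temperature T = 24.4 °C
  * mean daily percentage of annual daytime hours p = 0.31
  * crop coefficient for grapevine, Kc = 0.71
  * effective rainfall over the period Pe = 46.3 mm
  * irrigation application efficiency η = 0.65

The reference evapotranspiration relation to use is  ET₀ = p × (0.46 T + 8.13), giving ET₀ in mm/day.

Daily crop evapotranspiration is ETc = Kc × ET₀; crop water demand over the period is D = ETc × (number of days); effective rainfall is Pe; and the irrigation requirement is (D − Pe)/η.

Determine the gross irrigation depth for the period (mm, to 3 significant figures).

ET₀ = 0.31 × (0.46 × 24.4 + 8.13) = 0.31 × 19.354 = 5.9997 mm/d
ETc = Kc × ET₀ = 0.71 × 5.9997 = 4.2598 mm/d
Crop demand D = ETc × 30 d = 4.2598 × 30 = 127.794 mm
D − Pe = 127.794 − 46.3 = 81.494 mm
Gross irrigation = 81.494 / 0.65 = 125.375 mm

125 mm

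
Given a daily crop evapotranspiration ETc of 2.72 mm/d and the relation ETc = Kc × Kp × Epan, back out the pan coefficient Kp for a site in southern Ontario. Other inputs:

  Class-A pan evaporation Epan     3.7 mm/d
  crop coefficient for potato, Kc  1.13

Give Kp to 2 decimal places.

ETc = Kc × Kp × Epan  ⇒  Kp = ETc / (Kc × Epan)
Kp = 2.72 / (1.13 × 3.7) = 2.72 / 4.181 = 0.6506

0.65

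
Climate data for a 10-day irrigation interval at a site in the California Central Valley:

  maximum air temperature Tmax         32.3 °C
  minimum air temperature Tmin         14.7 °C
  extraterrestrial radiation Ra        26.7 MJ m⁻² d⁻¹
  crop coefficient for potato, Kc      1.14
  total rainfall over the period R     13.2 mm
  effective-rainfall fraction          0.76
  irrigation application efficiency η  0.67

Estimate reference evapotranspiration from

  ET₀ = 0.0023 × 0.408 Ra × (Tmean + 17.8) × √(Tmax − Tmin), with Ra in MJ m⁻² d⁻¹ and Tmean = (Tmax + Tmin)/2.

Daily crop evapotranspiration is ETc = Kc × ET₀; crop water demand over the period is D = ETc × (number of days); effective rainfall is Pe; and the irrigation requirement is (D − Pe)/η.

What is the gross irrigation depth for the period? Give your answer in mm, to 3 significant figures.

Tmean = (32.3 + 14.7)/2 = 23.50 °C
0.408 Ra = 0.408 × 26.7 = 10.8936 mm/d equivalent
ET₀ = 0.0023 × 10.8936 × (23.50 + 17.8) × √17.6 = 0.0023 × 10.8936 × 41.30 × 4.1952 = 4.3411 mm/d
ETc = Kc × ET₀ = 1.14 × 4.3411 = 4.9489 mm/d
Crop demand D = ETc × 10 d = 4.9489 × 10 = 49.489 mm
Pe = 0.76 × 13.2 = 10.032 mm
D − Pe = 49.489 − 10.032 = 39.457 mm
Gross irrigation = 39.457 / 0.67 = 58.891 mm

58.9 mm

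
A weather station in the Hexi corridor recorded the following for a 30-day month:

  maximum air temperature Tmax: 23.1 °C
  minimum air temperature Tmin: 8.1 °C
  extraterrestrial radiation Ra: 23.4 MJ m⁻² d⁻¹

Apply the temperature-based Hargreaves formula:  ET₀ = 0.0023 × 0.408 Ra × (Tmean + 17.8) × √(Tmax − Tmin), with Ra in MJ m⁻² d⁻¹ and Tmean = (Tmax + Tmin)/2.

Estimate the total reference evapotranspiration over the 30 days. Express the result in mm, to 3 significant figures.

85.2 mm

Tmean = (23.1 + 8.1)/2 = 15.60 °C
0.408 Ra = 0.408 × 23.4 = 9.5472 mm/d equivalent
ET₀ = 0.0023 × 9.5472 × (15.60 + 17.8) × √15.0 = 0.0023 × 9.5472 × 33.40 × 3.8730 = 2.8405 mm/d
Over 30 days: 2.8405 × 30 = 85.215 mm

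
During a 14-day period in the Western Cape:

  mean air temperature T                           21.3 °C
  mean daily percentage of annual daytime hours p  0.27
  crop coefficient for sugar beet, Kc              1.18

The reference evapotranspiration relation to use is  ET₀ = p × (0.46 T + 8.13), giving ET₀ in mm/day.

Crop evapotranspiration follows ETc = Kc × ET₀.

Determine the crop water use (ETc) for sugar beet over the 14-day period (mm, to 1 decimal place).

ET₀ = 0.27 × (0.46 × 21.3 + 8.13) = 0.27 × 17.928 = 4.8406 mm/d
ETc = Kc × ET₀ = 1.18 × 4.8406 = 5.7119 mm/d
Over 14 days: 5.7119 × 14 = 79.967 mm

80.0 mm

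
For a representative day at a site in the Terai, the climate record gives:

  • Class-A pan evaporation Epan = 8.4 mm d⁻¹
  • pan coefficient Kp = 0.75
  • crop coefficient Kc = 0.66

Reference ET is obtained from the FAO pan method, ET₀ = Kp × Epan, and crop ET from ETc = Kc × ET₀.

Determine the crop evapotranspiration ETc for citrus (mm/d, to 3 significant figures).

4.16 mm/d

ET₀ = 0.75 × 8.4 = 6.3000 mm/d
ETc = Kc × ET₀ = 0.66 × 6.3000 = 4.1580 mm/d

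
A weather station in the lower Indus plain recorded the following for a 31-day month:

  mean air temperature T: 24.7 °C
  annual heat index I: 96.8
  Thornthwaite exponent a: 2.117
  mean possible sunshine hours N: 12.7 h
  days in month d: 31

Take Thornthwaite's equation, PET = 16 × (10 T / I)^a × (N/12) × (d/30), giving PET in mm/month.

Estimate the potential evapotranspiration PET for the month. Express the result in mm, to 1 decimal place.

127.1 mm

10T/I = 10 × 24.7 / 96.8 = 2.5517
(10T/I)^a = 2.5517^2.117 = 7.2654
Uncorrected PET = 16 × 7.2654 = 116.246 mm
Correction = (N/12)(d/30) = (12.7/12)(31/30) = 1.0936
PET = 116.246 × 1.0936 = 127.127 mm/month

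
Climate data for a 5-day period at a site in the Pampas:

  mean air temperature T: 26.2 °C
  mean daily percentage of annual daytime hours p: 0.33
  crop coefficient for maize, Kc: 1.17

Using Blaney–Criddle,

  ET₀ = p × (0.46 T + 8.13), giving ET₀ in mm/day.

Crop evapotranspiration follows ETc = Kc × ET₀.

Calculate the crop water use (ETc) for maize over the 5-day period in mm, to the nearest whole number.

39 mm

ET₀ = 0.33 × (0.46 × 26.2 + 8.13) = 0.33 × 20.182 = 6.6601 mm/d
ETc = Kc × ET₀ = 1.17 × 6.6601 = 7.7923 mm/d
Over 5 days: 7.7923 × 5 = 38.962 mm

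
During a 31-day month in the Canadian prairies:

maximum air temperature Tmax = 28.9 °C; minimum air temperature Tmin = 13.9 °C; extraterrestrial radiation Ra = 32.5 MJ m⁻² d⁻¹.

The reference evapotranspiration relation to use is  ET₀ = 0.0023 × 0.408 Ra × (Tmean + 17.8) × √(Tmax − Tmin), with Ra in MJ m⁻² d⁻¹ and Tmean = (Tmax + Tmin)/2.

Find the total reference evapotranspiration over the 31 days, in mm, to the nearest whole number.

144 mm

Tmean = (28.9 + 13.9)/2 = 21.40 °C
0.408 Ra = 0.408 × 32.5 = 13.2600 mm/d equivalent
ET₀ = 0.0023 × 13.2600 × (21.40 + 17.8) × √15.0 = 0.0023 × 13.2600 × 39.20 × 3.8730 = 4.6303 mm/d
Over 31 days: 4.6303 × 31 = 143.539 mm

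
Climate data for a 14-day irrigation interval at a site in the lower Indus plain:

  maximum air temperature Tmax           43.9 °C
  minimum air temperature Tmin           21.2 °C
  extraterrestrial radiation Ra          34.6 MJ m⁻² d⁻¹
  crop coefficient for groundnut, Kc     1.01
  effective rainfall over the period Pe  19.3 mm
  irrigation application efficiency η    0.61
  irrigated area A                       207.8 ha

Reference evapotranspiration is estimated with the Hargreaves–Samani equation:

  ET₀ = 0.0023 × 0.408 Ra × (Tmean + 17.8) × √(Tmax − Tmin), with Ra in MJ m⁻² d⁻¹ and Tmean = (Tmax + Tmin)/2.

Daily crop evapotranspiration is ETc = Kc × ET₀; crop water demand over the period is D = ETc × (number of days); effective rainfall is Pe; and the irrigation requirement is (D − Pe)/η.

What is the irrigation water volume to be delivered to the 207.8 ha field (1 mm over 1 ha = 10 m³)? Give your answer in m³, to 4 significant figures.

309400 m³

Tmean = (43.9 + 21.2)/2 = 32.55 °C
0.408 Ra = 0.408 × 34.6 = 14.1168 mm/d equivalent
ET₀ = 0.0023 × 14.1168 × (32.55 + 17.8) × √22.7 = 0.0023 × 14.1168 × 50.35 × 4.7645 = 7.7890 mm/d
ETc = Kc × ET₀ = 1.01 × 7.7890 = 7.8669 mm/d
Crop demand D = ETc × 14 d = 7.8669 × 14 = 110.137 mm
D − Pe = 110.137 − 19.3 = 90.837 mm
Gross irrigation = 90.837 / 0.61 = 148.913 mm
Volume = 148.913 mm × 207.8 ha × 10 = 309441.2 m³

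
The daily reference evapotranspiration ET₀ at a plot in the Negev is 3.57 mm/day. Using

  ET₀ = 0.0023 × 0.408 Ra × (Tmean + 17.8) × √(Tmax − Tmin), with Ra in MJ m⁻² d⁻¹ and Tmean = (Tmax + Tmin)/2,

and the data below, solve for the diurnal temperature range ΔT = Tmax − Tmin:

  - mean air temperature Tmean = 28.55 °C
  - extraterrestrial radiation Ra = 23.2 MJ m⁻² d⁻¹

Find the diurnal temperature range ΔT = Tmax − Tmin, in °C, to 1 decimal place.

√ΔT = ET₀ / [0.0023 × 0.408 × Ra × (Tmean+17.8)] = 3.57 / (0.0023 × 9.4656 × 46.35) = 3.5379
ΔT = 3.5379² = 12.517 °C

12.5 °C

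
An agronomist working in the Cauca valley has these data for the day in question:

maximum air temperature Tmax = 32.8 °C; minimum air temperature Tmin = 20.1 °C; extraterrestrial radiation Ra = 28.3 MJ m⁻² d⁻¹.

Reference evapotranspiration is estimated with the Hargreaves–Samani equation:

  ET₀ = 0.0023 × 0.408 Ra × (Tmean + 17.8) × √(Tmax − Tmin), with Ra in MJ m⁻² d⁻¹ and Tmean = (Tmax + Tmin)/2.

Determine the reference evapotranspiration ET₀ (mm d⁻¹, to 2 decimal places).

Tmean = (32.8 + 20.1)/2 = 26.45 °C
0.408 Ra = 0.408 × 28.3 = 11.5464 mm/d equivalent
ET₀ = 0.0023 × 11.5464 × (26.45 + 17.8) × √12.7 = 0.0023 × 11.5464 × 44.25 × 3.5637 = 4.1878 mm/d

4.19 mm d⁻¹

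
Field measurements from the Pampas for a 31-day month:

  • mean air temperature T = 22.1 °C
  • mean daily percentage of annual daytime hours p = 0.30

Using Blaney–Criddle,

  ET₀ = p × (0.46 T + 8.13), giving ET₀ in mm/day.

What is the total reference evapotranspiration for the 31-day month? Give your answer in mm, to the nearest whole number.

ET₀ = 0.30 × (0.46 × 22.1 + 8.13) = 0.30 × 18.296 = 5.4888 mm/d
Monthly total = 5.4888 × 31 = 170.153 mm

170 mm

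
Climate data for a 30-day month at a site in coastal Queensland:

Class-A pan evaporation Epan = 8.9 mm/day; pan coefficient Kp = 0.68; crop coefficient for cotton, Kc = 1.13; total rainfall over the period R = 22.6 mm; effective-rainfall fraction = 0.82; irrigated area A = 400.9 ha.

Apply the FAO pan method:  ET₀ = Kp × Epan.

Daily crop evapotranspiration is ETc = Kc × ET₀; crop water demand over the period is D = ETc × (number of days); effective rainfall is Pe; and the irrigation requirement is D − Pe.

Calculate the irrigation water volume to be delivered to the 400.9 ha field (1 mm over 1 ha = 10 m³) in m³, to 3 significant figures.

748000 m³

ET₀ = 0.68 × 8.9 = 6.0520 mm/d
ETc = Kc × ET₀ = 1.13 × 6.0520 = 6.8388 mm/d
Crop demand D = ETc × 30 d = 6.8388 × 30 = 205.164 mm
Pe = 0.82 × 22.6 = 18.532 mm
D − Pe = 205.164 − 18.532 = 186.632 mm
Volume = 186.632 mm × 400.9 ha × 10 = 748207.7 m³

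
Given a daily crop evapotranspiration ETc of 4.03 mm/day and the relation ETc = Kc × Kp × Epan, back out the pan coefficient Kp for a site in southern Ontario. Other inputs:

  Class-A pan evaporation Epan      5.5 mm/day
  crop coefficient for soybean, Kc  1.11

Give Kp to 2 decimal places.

0.66

ETc = Kc × Kp × Epan  ⇒  Kp = ETc / (Kc × Epan)
Kp = 4.03 / (1.11 × 5.5) = 4.03 / 6.105 = 0.6601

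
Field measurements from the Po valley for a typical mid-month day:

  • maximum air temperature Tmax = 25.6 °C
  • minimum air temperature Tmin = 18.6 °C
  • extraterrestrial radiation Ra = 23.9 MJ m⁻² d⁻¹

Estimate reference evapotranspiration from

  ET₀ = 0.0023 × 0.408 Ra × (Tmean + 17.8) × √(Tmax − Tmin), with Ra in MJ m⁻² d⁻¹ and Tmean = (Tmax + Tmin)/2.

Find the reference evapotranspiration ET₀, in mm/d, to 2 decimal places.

Tmean = (25.6 + 18.6)/2 = 22.10 °C
0.408 Ra = 0.408 × 23.9 = 9.7512 mm/d equivalent
ET₀ = 0.0023 × 9.7512 × (22.10 + 17.8) × √7.0 = 0.0023 × 9.7512 × 39.90 × 2.6458 = 2.3676 mm/d

2.37 mm/d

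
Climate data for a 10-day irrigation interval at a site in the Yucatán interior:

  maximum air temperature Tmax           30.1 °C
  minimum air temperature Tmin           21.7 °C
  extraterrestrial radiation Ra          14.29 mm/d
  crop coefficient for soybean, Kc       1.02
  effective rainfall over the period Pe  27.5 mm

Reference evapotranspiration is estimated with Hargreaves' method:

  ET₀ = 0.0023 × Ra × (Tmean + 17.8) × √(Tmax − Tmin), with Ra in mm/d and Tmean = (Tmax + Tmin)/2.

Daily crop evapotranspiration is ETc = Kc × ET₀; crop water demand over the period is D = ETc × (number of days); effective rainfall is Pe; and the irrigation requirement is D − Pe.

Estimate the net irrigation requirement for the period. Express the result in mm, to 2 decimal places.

14.96 mm

Tmean = (30.1 + 21.7)/2 = 25.90 °C
ET₀ = 0.0023 × 14.29 × (25.90 + 17.8) × √8.4 = 0.0023 × 14.29 × 43.70 × 2.8983 = 4.1628 mm/d
ETc = Kc × ET₀ = 1.02 × 4.1628 = 4.2461 mm/d
Crop demand D = ETc × 10 d = 4.2461 × 10 = 42.461 mm
D − Pe = 42.461 − 27.5 = 14.961 mm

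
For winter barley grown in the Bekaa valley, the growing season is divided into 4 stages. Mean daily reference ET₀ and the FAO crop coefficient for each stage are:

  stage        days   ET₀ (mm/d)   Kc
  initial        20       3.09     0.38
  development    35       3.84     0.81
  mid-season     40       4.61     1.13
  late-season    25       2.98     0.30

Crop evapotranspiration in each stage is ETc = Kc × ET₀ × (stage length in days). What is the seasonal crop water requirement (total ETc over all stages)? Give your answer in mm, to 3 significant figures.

initial: 0.38 × 3.09 × 20 = 23.48 mm
development: 0.81 × 3.84 × 35 = 108.86 mm
mid-season: 1.13 × 4.61 × 40 = 208.37 mm
late-season: 0.30 × 2.98 × 25 = 22.35 mm
Seasonal total = 363.06 mm

363 mm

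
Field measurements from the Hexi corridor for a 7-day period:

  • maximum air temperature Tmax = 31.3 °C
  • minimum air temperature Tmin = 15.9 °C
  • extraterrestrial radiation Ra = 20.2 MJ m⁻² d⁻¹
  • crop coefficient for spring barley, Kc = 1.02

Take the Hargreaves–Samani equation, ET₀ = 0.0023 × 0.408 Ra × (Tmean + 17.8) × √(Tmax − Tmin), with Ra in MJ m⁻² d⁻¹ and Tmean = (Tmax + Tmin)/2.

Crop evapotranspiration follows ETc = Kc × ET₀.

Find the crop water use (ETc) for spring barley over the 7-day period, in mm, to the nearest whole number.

Tmean = (31.3 + 15.9)/2 = 23.60 °C
0.408 Ra = 0.408 × 20.2 = 8.2416 mm/d equivalent
ET₀ = 0.0023 × 8.2416 × (23.60 + 17.8) × √15.4 = 0.0023 × 8.2416 × 41.40 × 3.9243 = 3.0797 mm/d
ETc = Kc × ET₀ = 1.02 × 3.0797 = 3.1413 mm/d
Over 7 days: 3.1413 × 7 = 21.989 mm

22 mm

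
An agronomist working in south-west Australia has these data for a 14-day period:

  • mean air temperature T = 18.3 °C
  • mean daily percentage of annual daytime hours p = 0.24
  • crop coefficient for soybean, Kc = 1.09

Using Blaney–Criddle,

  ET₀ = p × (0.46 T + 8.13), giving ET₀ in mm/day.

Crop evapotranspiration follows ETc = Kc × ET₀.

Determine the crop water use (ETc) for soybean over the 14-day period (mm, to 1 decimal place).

ET₀ = 0.24 × (0.46 × 18.3 + 8.13) = 0.24 × 16.548 = 3.9715 mm/d
ETc = Kc × ET₀ = 1.09 × 3.9715 = 4.3289 mm/d
Over 14 days: 4.3289 × 14 = 60.605 mm

60.6 mm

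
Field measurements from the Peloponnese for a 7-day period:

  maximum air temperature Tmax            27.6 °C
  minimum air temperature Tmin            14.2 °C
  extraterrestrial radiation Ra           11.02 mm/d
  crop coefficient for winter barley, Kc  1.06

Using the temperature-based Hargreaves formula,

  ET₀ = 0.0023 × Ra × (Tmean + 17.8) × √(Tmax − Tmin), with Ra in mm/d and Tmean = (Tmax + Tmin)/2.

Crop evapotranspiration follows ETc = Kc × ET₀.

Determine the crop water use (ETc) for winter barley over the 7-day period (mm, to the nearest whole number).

Tmean = (27.6 + 14.2)/2 = 20.90 °C
ET₀ = 0.0023 × 11.02 × (20.90 + 17.8) × √13.4 = 0.0023 × 11.02 × 38.70 × 3.6606 = 3.5906 mm/d
ETc = Kc × ET₀ = 1.06 × 3.5906 = 3.8060 mm/d
Over 7 days: 3.8060 × 7 = 26.642 mm

27 mm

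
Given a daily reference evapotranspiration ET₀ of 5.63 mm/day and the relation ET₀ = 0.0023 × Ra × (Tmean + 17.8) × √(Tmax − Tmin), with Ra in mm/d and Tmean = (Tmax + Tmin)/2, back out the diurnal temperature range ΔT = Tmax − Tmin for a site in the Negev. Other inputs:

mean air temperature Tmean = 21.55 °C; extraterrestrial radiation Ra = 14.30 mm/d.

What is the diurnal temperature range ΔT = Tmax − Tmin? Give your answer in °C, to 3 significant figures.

√ΔT = ET₀ / [0.0023 × Ra × (Tmean+17.8)] = 5.63 / (0.0023 × 14.30 × 39.35) = 4.3501
ΔT = 4.3501² = 18.923 °C

18.9 °C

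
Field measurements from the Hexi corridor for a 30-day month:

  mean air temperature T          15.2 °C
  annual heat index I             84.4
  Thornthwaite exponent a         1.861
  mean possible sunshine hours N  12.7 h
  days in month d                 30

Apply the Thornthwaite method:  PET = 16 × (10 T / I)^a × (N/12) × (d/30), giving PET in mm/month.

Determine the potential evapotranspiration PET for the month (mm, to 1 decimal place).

10T/I = 10 × 15.2 / 84.4 = 1.8009
(10T/I)^a = 1.8009^1.861 = 2.9886
Uncorrected PET = 16 × 2.9886 = 47.818 mm
Correction = (N/12)(d/30) = (12.7/12)(30/30) = 1.0583
PET = 47.818 × 1.0583 = 50.606 mm/month

50.6 mm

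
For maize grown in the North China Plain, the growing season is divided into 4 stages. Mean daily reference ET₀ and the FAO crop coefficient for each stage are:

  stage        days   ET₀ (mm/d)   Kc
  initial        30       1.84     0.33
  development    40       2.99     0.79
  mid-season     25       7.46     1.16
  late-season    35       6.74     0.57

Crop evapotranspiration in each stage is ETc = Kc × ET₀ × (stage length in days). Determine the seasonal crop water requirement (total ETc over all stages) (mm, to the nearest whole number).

464 mm

initial: 0.33 × 1.84 × 30 = 18.22 mm
development: 0.79 × 2.99 × 40 = 94.48 mm
mid-season: 1.16 × 7.46 × 25 = 216.34 mm
late-season: 0.57 × 6.74 × 35 = 134.46 mm
Seasonal total = 463.50 mm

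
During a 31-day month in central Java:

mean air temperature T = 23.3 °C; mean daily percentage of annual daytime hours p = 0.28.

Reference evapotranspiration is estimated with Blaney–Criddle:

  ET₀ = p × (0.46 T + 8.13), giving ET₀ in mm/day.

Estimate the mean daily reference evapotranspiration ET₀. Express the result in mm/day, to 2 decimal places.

ET₀ = 0.28 × (0.46 × 23.3 + 8.13) = 0.28 × 18.848 = 5.2774 mm/d

5.28 mm/day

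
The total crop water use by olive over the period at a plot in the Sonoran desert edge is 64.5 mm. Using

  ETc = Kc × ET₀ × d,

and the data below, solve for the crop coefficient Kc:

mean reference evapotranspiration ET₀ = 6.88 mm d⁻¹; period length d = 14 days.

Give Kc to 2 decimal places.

ETc = Kc × ET₀ × d  ⇒  Kc = ETc / (ET₀ × d)
Kc = 64.5 / (6.88 × 14) = 64.5 / 96.32 = 0.6696

0.67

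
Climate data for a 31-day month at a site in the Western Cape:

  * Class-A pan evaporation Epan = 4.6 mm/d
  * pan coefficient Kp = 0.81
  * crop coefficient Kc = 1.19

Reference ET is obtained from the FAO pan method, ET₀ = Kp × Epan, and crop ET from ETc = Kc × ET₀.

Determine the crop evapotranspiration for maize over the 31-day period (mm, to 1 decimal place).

ET₀ = 0.81 × 4.6 = 3.7260 mm/d
ETc = Kc × ET₀ = 1.19 × 3.7260 = 4.4339 mm/d
Over 31 days: 4.4339 × 31 = 137.451 mm

137.5 mm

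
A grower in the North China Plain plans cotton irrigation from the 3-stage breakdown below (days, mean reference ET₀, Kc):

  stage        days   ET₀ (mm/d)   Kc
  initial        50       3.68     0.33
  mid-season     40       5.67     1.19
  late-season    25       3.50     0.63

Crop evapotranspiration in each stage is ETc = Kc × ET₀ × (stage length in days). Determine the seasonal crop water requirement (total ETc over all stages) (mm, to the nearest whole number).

initial: 0.33 × 3.68 × 50 = 60.72 mm
mid-season: 1.19 × 5.67 × 40 = 269.89 mm
late-season: 0.63 × 3.50 × 25 = 55.13 mm
Seasonal total = 385.74 mm

386 mm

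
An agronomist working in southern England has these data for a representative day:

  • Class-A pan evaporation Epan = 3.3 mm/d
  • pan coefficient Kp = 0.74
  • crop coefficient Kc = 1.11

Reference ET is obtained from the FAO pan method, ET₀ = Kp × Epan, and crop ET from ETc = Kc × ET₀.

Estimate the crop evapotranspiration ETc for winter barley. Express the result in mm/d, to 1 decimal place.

ET₀ = 0.74 × 3.3 = 2.4420 mm/d
ETc = Kc × ET₀ = 1.11 × 2.4420 = 2.7106 mm/d

2.7 mm/d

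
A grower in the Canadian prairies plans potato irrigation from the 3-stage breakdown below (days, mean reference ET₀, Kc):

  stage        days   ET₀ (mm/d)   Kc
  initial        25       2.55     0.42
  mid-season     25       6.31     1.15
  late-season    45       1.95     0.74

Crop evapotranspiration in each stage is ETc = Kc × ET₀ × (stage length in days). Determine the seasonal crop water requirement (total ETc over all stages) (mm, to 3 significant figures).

273 mm

initial: 0.42 × 2.55 × 25 = 26.78 mm
mid-season: 1.15 × 6.31 × 25 = 181.41 mm
late-season: 0.74 × 1.95 × 45 = 64.94 mm
Seasonal total = 273.13 mm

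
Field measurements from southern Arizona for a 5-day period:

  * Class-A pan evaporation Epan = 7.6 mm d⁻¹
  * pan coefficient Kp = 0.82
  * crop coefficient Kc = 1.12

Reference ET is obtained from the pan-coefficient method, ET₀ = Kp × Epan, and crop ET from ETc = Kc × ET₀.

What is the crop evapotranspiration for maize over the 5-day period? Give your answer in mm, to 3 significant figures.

34.9 mm

ET₀ = 0.82 × 7.6 = 6.2320 mm/d
ETc = Kc × ET₀ = 1.12 × 6.2320 = 6.9798 mm/d
Over 5 days: 6.9798 × 5 = 34.899 mm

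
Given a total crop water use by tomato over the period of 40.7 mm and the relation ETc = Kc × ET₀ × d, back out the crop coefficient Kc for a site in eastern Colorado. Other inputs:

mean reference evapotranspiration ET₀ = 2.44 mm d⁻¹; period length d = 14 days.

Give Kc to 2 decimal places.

1.19

ETc = Kc × ET₀ × d  ⇒  Kc = ETc / (ET₀ × d)
Kc = 40.7 / (2.44 × 14) = 40.7 / 34.16 = 1.1915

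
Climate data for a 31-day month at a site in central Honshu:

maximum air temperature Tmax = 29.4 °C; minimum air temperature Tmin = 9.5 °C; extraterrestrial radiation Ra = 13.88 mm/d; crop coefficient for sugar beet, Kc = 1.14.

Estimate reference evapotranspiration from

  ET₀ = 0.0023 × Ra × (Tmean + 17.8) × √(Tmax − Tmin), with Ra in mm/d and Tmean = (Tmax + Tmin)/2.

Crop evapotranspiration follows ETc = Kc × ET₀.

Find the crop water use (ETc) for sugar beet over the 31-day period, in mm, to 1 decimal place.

Tmean = (29.4 + 9.5)/2 = 19.45 °C
ET₀ = 0.0023 × 13.88 × (19.45 + 17.8) × √19.9 = 0.0023 × 13.88 × 37.25 × 4.4609 = 5.3048 mm/d
ETc = Kc × ET₀ = 1.14 × 5.3048 = 6.0475 mm/d
Over 31 days: 6.0475 × 31 = 187.473 mm

187.5 mm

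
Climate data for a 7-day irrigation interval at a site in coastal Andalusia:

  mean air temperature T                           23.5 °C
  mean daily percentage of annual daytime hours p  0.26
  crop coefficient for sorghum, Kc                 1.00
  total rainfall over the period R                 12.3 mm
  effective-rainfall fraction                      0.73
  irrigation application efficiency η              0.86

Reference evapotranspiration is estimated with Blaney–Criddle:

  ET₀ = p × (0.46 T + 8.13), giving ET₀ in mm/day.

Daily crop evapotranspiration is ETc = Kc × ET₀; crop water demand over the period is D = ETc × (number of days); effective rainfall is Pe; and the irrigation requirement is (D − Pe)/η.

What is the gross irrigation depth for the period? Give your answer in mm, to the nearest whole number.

30 mm

ET₀ = 0.26 × (0.46 × 23.5 + 8.13) = 0.26 × 18.940 = 4.9244 mm/d
ETc = Kc × ET₀ = 1.00 × 4.9244 = 4.9244 mm/d
Crop demand D = ETc × 7 d = 4.9244 × 7 = 34.471 mm
Pe = 0.73 × 12.3 = 8.979 mm
D − Pe = 34.471 − 8.979 = 25.492 mm
Gross irrigation = 25.492 / 0.86 = 29.642 mm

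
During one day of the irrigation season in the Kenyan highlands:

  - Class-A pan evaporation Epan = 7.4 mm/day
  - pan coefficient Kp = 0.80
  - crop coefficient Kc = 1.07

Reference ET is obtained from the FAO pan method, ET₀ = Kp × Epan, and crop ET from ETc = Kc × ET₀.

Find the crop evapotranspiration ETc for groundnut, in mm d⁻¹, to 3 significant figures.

ET₀ = 0.80 × 7.4 = 5.9200 mm/d
ETc = Kc × ET₀ = 1.07 × 5.9200 = 6.3344 mm/d

6.33 mm d⁻¹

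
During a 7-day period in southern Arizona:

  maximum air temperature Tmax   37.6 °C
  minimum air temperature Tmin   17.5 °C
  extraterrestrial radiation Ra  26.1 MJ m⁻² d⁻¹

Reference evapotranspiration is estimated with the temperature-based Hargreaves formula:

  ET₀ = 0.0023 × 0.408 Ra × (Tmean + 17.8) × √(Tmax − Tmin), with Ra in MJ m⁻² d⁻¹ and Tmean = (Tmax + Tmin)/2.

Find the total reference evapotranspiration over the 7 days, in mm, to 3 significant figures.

Tmean = (37.6 + 17.5)/2 = 27.55 °C
0.408 Ra = 0.408 × 26.1 = 10.6488 mm/d equivalent
ET₀ = 0.0023 × 10.6488 × (27.55 + 17.8) × √20.1 = 0.0023 × 10.6488 × 45.35 × 4.4833 = 4.9797 mm/d
Over 7 days: 4.9797 × 7 = 34.858 mm

34.9 mm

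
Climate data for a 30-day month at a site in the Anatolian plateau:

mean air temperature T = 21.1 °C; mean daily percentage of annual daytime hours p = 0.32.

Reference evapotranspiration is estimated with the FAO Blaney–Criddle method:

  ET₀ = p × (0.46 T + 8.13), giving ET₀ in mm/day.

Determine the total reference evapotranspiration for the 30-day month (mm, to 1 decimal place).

ET₀ = 0.32 × (0.46 × 21.1 + 8.13) = 0.32 × 17.836 = 5.7075 mm/d
Monthly total = 5.7075 × 30 = 171.225 mm

171.2 mm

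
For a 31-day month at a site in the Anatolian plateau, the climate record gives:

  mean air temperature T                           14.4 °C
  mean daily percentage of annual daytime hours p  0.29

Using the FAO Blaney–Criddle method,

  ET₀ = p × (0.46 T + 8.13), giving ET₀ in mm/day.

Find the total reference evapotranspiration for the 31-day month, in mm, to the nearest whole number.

133 mm

ET₀ = 0.29 × (0.46 × 14.4 + 8.13) = 0.29 × 14.754 = 4.2787 mm/d
Monthly total = 4.2787 × 31 = 132.640 mm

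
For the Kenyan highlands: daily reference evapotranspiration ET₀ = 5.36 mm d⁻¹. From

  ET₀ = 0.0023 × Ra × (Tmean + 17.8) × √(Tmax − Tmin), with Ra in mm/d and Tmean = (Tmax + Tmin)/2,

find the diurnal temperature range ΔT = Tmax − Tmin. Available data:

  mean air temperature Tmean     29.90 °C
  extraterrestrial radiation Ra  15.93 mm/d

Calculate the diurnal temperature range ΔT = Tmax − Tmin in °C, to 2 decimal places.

9.41 °C

√ΔT = ET₀ / [0.0023 × Ra × (Tmean+17.8)] = 5.36 / (0.0023 × 15.93 × 47.70) = 3.0669
ΔT = 3.0669² = 9.406 °C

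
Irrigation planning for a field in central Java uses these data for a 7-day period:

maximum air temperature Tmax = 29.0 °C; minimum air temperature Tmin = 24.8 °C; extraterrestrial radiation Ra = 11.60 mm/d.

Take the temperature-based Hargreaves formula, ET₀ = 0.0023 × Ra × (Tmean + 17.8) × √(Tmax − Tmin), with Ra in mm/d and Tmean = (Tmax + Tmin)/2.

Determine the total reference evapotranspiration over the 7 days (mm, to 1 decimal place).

17.1 mm

Tmean = (29.0 + 24.8)/2 = 26.90 °C
ET₀ = 0.0023 × 11.60 × (26.90 + 17.8) × √4.2 = 0.0023 × 11.60 × 44.70 × 2.0494 = 2.4441 mm/d
Over 7 days: 2.4441 × 7 = 17.109 mm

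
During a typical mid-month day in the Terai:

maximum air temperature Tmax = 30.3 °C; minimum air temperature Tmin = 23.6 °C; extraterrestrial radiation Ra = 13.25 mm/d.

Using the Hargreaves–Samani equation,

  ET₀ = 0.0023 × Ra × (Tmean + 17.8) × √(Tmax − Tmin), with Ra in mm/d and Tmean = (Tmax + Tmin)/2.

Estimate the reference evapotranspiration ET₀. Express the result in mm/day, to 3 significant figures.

Tmean = (30.3 + 23.6)/2 = 26.95 °C
ET₀ = 0.0023 × 13.25 × (26.95 + 17.8) × √6.7 = 0.0023 × 13.25 × 44.75 × 2.5884 = 3.5299 mm/d

3.53 mm/day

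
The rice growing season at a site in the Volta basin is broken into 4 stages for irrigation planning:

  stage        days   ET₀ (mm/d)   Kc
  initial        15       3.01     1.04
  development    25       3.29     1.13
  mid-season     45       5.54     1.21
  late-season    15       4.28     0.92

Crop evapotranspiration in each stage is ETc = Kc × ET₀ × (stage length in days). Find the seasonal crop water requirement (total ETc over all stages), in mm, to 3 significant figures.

initial: 1.04 × 3.01 × 15 = 46.96 mm
development: 1.13 × 3.29 × 25 = 92.94 mm
mid-season: 1.21 × 5.54 × 45 = 301.65 mm
late-season: 0.92 × 4.28 × 15 = 59.06 mm
Seasonal total = 500.61 mm

501 mm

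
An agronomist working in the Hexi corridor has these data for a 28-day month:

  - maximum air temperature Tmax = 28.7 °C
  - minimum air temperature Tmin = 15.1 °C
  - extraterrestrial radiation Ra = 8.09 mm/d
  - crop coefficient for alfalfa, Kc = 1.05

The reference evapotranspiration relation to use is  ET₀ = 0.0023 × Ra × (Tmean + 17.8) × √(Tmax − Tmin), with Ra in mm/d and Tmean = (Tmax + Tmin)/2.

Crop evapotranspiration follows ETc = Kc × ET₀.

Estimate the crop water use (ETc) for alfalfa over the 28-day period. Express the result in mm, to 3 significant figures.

Tmean = (28.7 + 15.1)/2 = 21.90 °C
ET₀ = 0.0023 × 8.09 × (21.90 + 17.8) × √13.6 = 0.0023 × 8.09 × 39.70 × 3.6878 = 2.7242 mm/d
ETc = Kc × ET₀ = 1.05 × 2.7242 = 2.8604 mm/d
Over 28 days: 2.8604 × 28 = 80.091 mm

80.1 mm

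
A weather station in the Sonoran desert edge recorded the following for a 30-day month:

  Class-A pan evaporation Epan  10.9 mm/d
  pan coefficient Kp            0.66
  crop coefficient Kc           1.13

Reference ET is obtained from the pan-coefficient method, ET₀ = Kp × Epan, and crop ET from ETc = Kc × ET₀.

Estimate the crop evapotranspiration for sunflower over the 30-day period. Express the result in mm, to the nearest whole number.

ET₀ = 0.66 × 10.9 = 7.1940 mm/d
ETc = Kc × ET₀ = 1.13 × 7.1940 = 8.1292 mm/d
Over 30 days: 8.1292 × 30 = 243.876 mm

244 mm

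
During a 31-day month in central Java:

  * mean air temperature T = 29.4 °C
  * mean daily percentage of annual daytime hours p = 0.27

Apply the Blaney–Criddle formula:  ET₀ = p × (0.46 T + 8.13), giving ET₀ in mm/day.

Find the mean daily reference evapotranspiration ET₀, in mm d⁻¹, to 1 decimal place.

5.8 mm d⁻¹

ET₀ = 0.27 × (0.46 × 29.4 + 8.13) = 0.27 × 21.654 = 5.8466 mm/d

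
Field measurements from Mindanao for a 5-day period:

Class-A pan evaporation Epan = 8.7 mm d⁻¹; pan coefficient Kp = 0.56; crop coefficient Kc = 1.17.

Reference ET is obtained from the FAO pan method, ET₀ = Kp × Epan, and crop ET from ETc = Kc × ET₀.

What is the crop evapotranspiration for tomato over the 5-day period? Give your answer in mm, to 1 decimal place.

ET₀ = 0.56 × 8.7 = 4.8720 mm/d
ETc = Kc × ET₀ = 1.17 × 4.8720 = 5.7002 mm/d
Over 5 days: 5.7002 × 5 = 28.501 mm

28.5 mm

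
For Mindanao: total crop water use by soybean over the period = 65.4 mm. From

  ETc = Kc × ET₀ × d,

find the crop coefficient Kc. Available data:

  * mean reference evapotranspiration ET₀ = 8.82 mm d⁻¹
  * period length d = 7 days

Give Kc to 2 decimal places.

1.06

ETc = Kc × ET₀ × d  ⇒  Kc = ETc / (ET₀ × d)
Kc = 65.4 / (8.82 × 7) = 65.4 / 61.74 = 1.0593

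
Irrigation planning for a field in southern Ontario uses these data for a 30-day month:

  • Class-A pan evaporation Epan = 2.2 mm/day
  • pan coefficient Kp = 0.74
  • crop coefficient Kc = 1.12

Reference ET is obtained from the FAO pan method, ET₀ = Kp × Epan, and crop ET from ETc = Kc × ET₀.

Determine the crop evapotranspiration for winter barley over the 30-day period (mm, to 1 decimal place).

54.7 mm

ET₀ = 0.74 × 2.2 = 1.6280 mm/d
ETc = Kc × ET₀ = 1.12 × 1.6280 = 1.8234 mm/d
Over 30 days: 1.8234 × 30 = 54.702 mm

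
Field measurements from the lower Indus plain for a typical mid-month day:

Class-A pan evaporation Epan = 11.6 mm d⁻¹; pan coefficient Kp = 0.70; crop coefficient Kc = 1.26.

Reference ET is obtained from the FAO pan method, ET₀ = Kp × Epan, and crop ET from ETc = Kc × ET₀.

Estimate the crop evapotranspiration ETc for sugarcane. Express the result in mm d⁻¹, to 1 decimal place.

10.2 mm d⁻¹

ET₀ = 0.70 × 11.6 = 8.1200 mm/d
ETc = Kc × ET₀ = 1.26 × 8.1200 = 10.2312 mm/d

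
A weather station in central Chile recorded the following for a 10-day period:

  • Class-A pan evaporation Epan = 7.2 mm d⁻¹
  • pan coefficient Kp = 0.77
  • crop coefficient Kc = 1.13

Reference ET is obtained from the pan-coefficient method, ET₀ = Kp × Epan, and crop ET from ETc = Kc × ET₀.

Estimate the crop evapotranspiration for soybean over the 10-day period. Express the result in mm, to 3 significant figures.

62.6 mm

ET₀ = 0.77 × 7.2 = 5.5440 mm/d
ETc = Kc × ET₀ = 1.13 × 5.5440 = 6.2647 mm/d
Over 10 days: 6.2647 × 10 = 62.647 mm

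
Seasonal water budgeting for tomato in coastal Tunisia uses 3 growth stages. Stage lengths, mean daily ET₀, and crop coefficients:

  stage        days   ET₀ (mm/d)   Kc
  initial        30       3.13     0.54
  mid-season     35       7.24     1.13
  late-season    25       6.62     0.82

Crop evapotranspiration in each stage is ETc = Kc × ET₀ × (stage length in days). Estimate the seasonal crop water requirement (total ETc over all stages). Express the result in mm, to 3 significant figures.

473 mm

initial: 0.54 × 3.13 × 30 = 50.71 mm
mid-season: 1.13 × 7.24 × 35 = 286.34 mm
late-season: 0.82 × 6.62 × 25 = 135.71 mm
Seasonal total = 472.76 mm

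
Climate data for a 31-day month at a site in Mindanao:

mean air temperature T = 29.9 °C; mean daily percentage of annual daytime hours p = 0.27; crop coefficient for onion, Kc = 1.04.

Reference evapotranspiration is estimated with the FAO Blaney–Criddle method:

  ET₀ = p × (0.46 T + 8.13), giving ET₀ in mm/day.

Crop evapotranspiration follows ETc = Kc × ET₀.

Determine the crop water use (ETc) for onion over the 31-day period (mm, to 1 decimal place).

ET₀ = 0.27 × (0.46 × 29.9 + 8.13) = 0.27 × 21.884 = 5.9087 mm/d
ETc = Kc × ET₀ = 1.04 × 5.9087 = 6.1450 mm/d
Over 31 days: 6.1450 × 31 = 190.495 mm

190.5 mm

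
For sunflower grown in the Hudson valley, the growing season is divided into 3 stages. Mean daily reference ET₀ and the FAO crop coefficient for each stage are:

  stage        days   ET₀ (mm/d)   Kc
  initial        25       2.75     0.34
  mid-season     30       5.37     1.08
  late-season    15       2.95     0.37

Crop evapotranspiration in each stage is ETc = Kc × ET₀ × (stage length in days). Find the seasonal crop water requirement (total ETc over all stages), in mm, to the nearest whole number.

214 mm

initial: 0.34 × 2.75 × 25 = 23.38 mm
mid-season: 1.08 × 5.37 × 30 = 173.99 mm
late-season: 0.37 × 2.95 × 15 = 16.37 mm
Seasonal total = 213.74 mm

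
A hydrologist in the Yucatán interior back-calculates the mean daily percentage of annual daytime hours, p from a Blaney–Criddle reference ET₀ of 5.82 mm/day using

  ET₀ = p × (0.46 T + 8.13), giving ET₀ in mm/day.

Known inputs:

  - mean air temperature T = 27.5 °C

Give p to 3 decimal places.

0.280

p = ET₀ / (0.46 T + 8.13) = 5.82 / (0.46 × 27.5 + 8.13) = 5.82 / 20.780 = 0.2801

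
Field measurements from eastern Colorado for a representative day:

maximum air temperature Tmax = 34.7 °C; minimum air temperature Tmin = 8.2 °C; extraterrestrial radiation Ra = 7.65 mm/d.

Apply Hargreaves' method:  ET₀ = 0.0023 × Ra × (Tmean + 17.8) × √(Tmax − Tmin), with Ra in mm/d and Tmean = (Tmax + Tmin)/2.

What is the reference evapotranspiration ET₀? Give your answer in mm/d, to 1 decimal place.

3.6 mm/d

Tmean = (34.7 + 8.2)/2 = 21.45 °C
ET₀ = 0.0023 × 7.65 × (21.45 + 17.8) × √26.5 = 0.0023 × 7.65 × 39.25 × 5.1478 = 3.5551 mm/d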